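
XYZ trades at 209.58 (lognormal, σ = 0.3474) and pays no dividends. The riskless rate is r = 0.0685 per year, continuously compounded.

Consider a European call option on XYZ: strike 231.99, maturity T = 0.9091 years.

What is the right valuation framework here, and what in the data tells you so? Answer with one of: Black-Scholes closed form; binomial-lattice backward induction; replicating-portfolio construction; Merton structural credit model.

Key observation: a European-exercise option on XYZ struck at 231.99 — a GBM underlying with constant parameters — admits an analytic price: the data contain no early exercise, no discrete tree, no debt structure.

framework: Black-Scholes closed form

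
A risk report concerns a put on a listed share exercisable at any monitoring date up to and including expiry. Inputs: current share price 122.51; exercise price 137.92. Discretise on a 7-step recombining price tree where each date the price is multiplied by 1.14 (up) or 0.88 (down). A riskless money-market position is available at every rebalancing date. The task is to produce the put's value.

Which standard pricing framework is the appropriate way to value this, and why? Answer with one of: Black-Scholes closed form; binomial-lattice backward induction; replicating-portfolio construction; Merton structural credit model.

framework: binomial-lattice backward induction

Key observation: with exercise allowed before expiry on a discrete up/down model (7 steps from spot 122.51), the strike-137.92 put's value must be rolled back through the tree testing early exercise at each node.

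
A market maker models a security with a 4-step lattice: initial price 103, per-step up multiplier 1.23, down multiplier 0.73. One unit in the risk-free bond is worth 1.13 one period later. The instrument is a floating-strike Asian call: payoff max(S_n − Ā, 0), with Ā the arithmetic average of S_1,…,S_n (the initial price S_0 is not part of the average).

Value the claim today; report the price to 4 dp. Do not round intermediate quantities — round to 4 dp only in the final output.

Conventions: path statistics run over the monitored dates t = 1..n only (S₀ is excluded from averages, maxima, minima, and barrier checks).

Set p* = 0.8000 (from d < R < u); the path-dependent value is the discounted p*-expectation over all price paths.
Enumerate all 2^4 = 16 price paths (U = up ×1.23, D = down ×0.73); each path with k up-moves has probability p*^k·(1−p*)^(4−k).
DDDD: Ā=49.8494, payoff=0.0000, prob=0.001600
UDDD: Ā=83.9928, payoff=0.0000, prob=0.006400
DUDD: Ā=71.1178, payoff=0.0000, prob=0.006400
UUDD: Ā=119.8287, payoff=0.0000, prob=0.025600
DDUD: Ā=61.7191, payoff=0.0000, prob=0.006400
UDUD: Ā=103.9924, payoff=0.0000, prob=0.025600
DUUD: Ā=91.1174, payoff=0.0000, prob=0.025600
UUUD: Ā=153.5266, payoff=0.0000, prob=0.102400
DDDU: Ā=54.8580, payoff=0.0000, prob=0.006400
UDDU: Ā=92.4320, payoff=0.0000, prob=0.025600
DUDU: Ā=79.5570, payoff=3.4841, prob=0.025600
UUDU: Ā=134.0481, payoff=5.8705, prob=0.102400
DDUU: Ā=70.1582, payoff=12.8829, prob=0.025600
UDUU: Ā=118.2118, payoff=21.7068, prob=0.102400
DUUU: Ā=105.3368, payoff=34.5818, prob=0.102400
UUUU: Ā=177.4853, payoff=58.2679, prob=0.409600
Price = Σ prob·payoff / R^4 = 30.650631 / 1.630474 = 18.7986

price = 18.7986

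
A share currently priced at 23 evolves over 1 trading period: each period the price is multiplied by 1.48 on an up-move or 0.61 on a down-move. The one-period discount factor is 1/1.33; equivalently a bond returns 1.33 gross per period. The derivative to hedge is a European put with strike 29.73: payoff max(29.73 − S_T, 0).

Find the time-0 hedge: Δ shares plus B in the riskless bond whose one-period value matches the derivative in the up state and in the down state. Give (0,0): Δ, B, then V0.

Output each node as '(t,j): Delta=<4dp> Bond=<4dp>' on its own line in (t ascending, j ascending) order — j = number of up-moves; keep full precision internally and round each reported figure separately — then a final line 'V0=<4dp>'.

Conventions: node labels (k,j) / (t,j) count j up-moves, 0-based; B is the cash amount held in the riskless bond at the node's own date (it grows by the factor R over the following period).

(0,0): Delta=-0.7846 Bond=20.0812
V0=2.0353

The replicating-portfolio and risk-neutral prices coincide; use p* = (1.33−0.61)/(1.48−0.61) = 0.8276 for the latter.
Expiry values: V(1,0)=15.7000, V(1,1)=0.0000
Node (0,0) S=23.0000: V=(p*·0.0000+(1−p*)·15.7000)/1.33=2.0353; Δ=(0.0000−15.7000)/(34.0400−14.0300)=-0.7846; B=V−Δ·S=20.0812
Verification: the root portfolio costs Δ(0,0)·S0 + B(0,0) = 2.0353, matching V0.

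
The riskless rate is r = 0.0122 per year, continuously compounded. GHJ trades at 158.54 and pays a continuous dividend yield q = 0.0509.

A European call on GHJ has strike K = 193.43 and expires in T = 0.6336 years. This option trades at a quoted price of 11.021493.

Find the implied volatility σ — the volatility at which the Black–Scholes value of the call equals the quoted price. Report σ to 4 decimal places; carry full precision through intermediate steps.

At σ = 0.4754 the Black–Scholes value reproduces the quote:
σ√T = 0.4754·√0.6336 = 0.378414
d₁ = (ln(S/K) + (r−q+σ²/2)T) / (σ√T) = (ln(158.54/193.43) + (0.0122−0.0509+0.4754²/2)·0.6336) / 0.378414 = (-0.198909 + 0.047078) / 0.378414 = -0.401229
d₂ = d₁ − σ√T = -0.401229 − 0.378414 = -0.779643
e^{−rT} = 0.992300
e^{−qT} = 0.968264
N(d₁) = 0.344126,  N(d₂) = 0.217801
V = S·e^{−qT}·N(d₁) − K·e^{−rT}·N(d₂) = 52.826250 − 41.804757 = 11.021493 (the observed quote) — the price is monotone increasing in volatility, hence this σ is the only solution

sigma = 0.4754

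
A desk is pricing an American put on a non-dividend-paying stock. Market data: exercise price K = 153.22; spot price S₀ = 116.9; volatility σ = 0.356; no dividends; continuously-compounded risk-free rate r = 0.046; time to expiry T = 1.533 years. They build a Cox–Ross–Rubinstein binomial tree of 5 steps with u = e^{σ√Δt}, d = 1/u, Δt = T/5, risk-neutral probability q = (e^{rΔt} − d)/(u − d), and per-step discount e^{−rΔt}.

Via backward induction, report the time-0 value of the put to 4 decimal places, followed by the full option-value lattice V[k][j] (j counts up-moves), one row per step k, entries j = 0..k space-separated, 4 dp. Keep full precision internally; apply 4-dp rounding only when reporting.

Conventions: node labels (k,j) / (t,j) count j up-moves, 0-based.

params: Δt=0.30660 u=1.21789 d=0.82109 q=0.48667 e^(-rΔt)=0.98600
t_5 payoffs: 109.5917 88.5077 57.2346 10.8483 0.0000 0.0000
k=4: node(4,0) S=53.1346 payoff=100.0854 vs cont=97.9396 → 100.0854 [stop]  node(4,1) S=78.8127 payoff=74.4073 vs cont=72.2615 → 74.4073 [stop]  node(4,2) S=116.9000 payoff=36.3200 vs cont=34.1742 → 36.3200 [stop]  node(4,3) S=173.3935 payoff=0.0000 vs cont=5.4907 → 5.4907 [wait]  node(4,4) S=257.1883 payoff=0.0000 vs cont=0.0000 → 0.0000 [wait]
k=3: node(3,0) S=64.7123 payoff=88.5077 vs cont=86.3619 → 88.5077 [stop]  node(3,1) S=95.9854 payoff=57.2346 vs cont=55.0888 → 57.2346 [stop]  node(3,2) S=142.3717 payoff=10.8483 vs cont=21.0177 → 21.0177 [wait]  node(3,3) S=211.1748 payoff=0.0000 vs cont=2.7791 → 2.7791 [wait]
k=2: node(2,0) S=78.8127 payoff=74.4073 vs cont=72.2615 → 74.4073 [stop]  node(2,1) S=116.9000 payoff=36.3200 vs cont=39.0541 → 39.0541 [wait]  node(2,2) S=173.3935 payoff=0.0000 vs cont=11.9714 → 11.9714 [wait]
k=1: node(1,0) S=95.9854 payoff=57.2346 vs cont=56.4008 → 57.2346 [stop]  node(1,1) S=142.3717 payoff=10.8483 vs cont=25.5113 → 25.5113 [wait]
k=0: node(0,0) S=116.9000 payoff=36.3200 vs cont=41.2104 → 41.2104 [wait]

price = 41.2104
tree:
41.2104
57.2346 25.5113
74.4073 39.0541 11.9714
88.5077 57.2346 21.0177 2.7791
100.0854 74.4073 36.3200 5.4907 0.0000
109.5917 88.5077 57.2346 10.8483 0.0000 0.0000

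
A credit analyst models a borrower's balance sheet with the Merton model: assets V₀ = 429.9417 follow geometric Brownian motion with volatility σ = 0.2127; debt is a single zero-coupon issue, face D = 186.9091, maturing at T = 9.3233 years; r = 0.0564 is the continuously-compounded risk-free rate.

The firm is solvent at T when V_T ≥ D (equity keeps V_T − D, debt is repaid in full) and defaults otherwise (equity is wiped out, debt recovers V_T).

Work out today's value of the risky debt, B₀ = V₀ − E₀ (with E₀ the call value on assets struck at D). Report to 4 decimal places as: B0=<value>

B0=109.5781

Equity is a call on the firm's assets struck at D = 186.9091:
d₁ = [ln(V₀/D) + (r + σ²/2)T] / (σ√T)
   = [ln(429.9417/186.9091) + (0.0564 + 0.5·0.2127²)·9.3233] / (0.2127·√9.3233)
   = [0.833027 + 0.736733] / 0.649460 = 2.417024
d₂ = d₁ − σ√T = 2.417024 − 0.649460 = 1.767565
N(d₁) = 0.992176,  N(d₂) = 0.961433,  e^(−rT) = 0.591062
E₀ = V₀·N(d₁) − D·e^(−rT)·N(d₂)
   = 429.9417·0.992176 − 186.9091·0.591062·0.961433 = 320.363620
B₀ = V₀ − E₀ = 429.9417 − 320.363620 = 109.578080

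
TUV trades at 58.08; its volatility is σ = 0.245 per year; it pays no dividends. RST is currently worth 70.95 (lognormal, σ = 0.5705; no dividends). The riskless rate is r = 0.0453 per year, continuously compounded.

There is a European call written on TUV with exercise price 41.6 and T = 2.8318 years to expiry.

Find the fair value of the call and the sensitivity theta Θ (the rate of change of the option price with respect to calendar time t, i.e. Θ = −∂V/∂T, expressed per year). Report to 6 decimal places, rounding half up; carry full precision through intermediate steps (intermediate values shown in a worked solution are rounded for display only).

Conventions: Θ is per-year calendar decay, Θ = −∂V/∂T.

price = 22.722971
Θ = -2.058378

σ√T = 0.245·√2.8318 = 0.412285
d₁ = (ln(S/K) + (r+σ²/2)T) / (σ√T) = (ln(58.08/41.6) + (0.0453+0.245²/2)·2.8318) / 0.412285 = (0.333721 + 0.213270) / 0.412285 = 1.326731
d₂ = d₁ − σ√T = 1.326731 − 0.412285 = 0.914446
e^{−rT} = 0.879607
N(d₁) = 0.907701,  N(d₂) = 0.819759
Call price V = S·N(d₁) − K·e^{−rT}·N(d₂) = 52.719285 − 29.996314 = 22.722971
φ(d₁) = (1/√(2π))·e^{−d₁²/2} = 0.165457
Θ = −S·φ(d₁)·σ/(2√T) − r·K·e^{−rT}·N(d₂) = −0.699545 − 1.358833 = -2.058378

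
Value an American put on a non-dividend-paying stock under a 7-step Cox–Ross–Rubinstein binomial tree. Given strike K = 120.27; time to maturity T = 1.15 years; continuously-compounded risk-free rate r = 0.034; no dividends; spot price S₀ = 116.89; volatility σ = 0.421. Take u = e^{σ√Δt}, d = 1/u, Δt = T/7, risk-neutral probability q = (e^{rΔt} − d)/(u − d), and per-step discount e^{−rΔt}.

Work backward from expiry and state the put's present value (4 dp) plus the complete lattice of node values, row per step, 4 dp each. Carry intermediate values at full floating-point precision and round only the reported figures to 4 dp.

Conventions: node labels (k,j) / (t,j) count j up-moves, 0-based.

Δt=0.16429  u=1.18606  d=0.84312  q=0.47378  discount=0.99443
step 7 (expiry): payoffs max(K−S,0) = 84.8686 70.4692 50.2128 21.7172 0.0000 0.0000 0.0000 0.0000
k=6: (k=6,j=0): S=41.9883, K−S=78.2817, hold=77.6118 ⇒ V=78.2817 exercise | (k=6,j=1): S=59.0669, K−S=61.2031, hold=60.5331 ⇒ V=61.2031 exercise | (k=6,j=2): S=83.0923, K−S=37.1777, hold=36.5077 ⇒ V=37.1777 exercise | (k=6,j=3): S=116.8900, K−S=3.3800, hold=11.3644 ⇒ V=11.3644 continue | (k=6,j=4): S=164.4348, K−S=0.0000, hold=0.0000 ⇒ V=0.0000 continue | (k=6,j=5): S=231.3184, K−S=0.0000, hold=0.0000 ⇒ V=0.0000 continue | (k=6,j=6): S=325.4068, K−S=0.0000, hold=0.0000 ⇒ V=0.0000 continue
k=5: (k=5,j=0): S=49.8008, K−S=70.4692, hold=69.7993 ⇒ V=70.4692 exercise | (k=5,j=1): S=70.0572, K−S=50.2128, hold=49.5429 ⇒ V=50.2128 exercise | (k=5,j=2): S=98.5528, K−S=21.7172, hold=24.8090 ⇒ V=24.8090 continue | (k=5,j=3): S=138.6390, K−S=0.0000, hold=5.9469 ⇒ V=5.9469 continue | (k=5,j=4): S=195.0303, K−S=0.0000, hold=0.0000 ⇒ V=0.0000 continue | (k=5,j=5): S=274.3585, K−S=0.0000, hold=0.0000 ⇒ V=0.0000 continue
k=4: (k=4,j=0): S=59.0669, K−S=61.2031, hold=60.5331 ⇒ V=61.2031 exercise | (k=4,j=1): S=83.0923, K−S=37.1777, hold=37.9644 ⇒ V=37.9644 continue | (k=4,j=2): S=116.8900, K−S=3.3800, hold=15.7842 ⇒ V=15.7842 continue | (k=4,j=3): S=164.4348, K−S=0.0000, hold=3.1120 ⇒ V=3.1120 continue | (k=4,j=4): S=231.3184, K−S=0.0000, hold=0.0000 ⇒ V=0.0000 continue
k=3: (k=3,j=0): S=70.0572, K−S=50.2128, hold=49.9136 ⇒ V=50.2128 exercise | (k=3,j=1): S=98.5528, K−S=21.7172, hold=27.3030 ⇒ V=27.3030 continue | (k=3,j=2): S=138.6390, K−S=0.0000, hold=9.7259 ⇒ V=9.7259 continue | (k=3,j=3): S=195.0303, K−S=0.0000, hold=1.6285 ⇒ V=1.6285 continue
k=2: (k=2,j=0): S=83.0923, K−S=37.1777, hold=39.1395 ⇒ V=39.1395 continue | (k=2,j=1): S=116.8900, K−S=3.3800, hold=18.8697 ⇒ V=18.8697 continue | (k=2,j=2): S=164.4348, K−S=0.0000, hold=5.8567 ⇒ V=5.8567 continue
k=1: (k=1,j=0): S=98.5528, K−S=21.7172, hold=29.3716 ⇒ V=29.3716 continue | (k=1,j=1): S=138.6390, K−S=0.0000, hold=12.6337 ⇒ V=12.6337 continue
k=0: (k=0,j=0): S=116.8900, K−S=3.3800, hold=21.3221 ⇒ V=21.3221 continue

price = 21.3221
tree:
21.3221
29.3716 12.6337
39.1395 18.8697 5.8567
50.2128 27.3030 9.7259 1.6285
61.2031 37.9644 15.7842 3.1120 0.0000
70.4692 50.2128 24.8090 5.9469 0.0000 0.0000
78.2817 61.2031 37.1777 11.3644 0.0000 0.0000 0.0000
84.8686 70.4692 50.2128 21.7172 0.0000 0.0000 0.0000 0.0000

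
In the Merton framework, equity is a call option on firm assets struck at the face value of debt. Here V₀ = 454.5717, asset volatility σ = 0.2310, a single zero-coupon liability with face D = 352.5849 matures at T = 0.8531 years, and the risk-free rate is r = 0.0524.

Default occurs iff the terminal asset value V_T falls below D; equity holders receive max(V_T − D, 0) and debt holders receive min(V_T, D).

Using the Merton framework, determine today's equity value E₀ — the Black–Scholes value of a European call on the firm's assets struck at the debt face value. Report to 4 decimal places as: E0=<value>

E0=120.4497

Equity is a call on the firm's assets struck at D = 352.5849:
d₁ = [ln(V₀/D) + (r + σ²/2)T] / (σ√T)
   = [ln(454.5717/352.5849) + (0.0524 + 0.5·0.2310²)·0.8531] / (0.2310·√0.8531)
   = [0.254064 + 0.067464] / 0.213359 = 1.506977
d₂ = d₁ − σ√T = 1.506977 − 0.213359 = 1.293617
N(d₁) = 0.934092,  N(d₂) = 0.902101,  e^(−rT) = 0.956282
E₀ = V₀·N(d₁) − D·e^(−rT)·N(d₂)
   = 454.5717·0.934092 − 352.5849·0.956282·0.902101 = 120.449664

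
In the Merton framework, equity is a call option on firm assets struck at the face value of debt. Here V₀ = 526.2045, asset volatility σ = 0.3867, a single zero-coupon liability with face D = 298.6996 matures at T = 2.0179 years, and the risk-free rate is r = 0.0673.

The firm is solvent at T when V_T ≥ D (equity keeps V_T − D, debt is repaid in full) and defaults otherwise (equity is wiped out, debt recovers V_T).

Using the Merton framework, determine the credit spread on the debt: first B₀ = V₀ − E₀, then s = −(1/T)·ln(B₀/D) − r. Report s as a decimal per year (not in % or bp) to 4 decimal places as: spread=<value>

Equity is a call on the firm's assets struck at D = 298.6996:
d₁ = [ln(V₀/D) + (r + σ²/2)T] / (σ√T)
   = [ln(526.2045/298.6996) + (0.0673 + 0.5·0.3867²)·2.0179] / (0.3867·√2.0179)
   = [0.566252 + 0.286680] / 0.549318 = 1.552709
d₂ = d₁ − σ√T = 1.552709 − 0.549318 = 1.003391
N(d₁) = 0.939754,  N(d₂) = 0.842164,  e^(−rT) = 0.873013
E₀ = V₀·N(d₁) − D·e^(−rT)·N(d₂)
   = 526.2045·0.939754 − 298.6996·0.873013·0.842164 = 274.892661
B₀ = V₀ − E₀ = 526.2045 − 274.892661 = 251.311839
spread = −(1/T)·ln(B₀/D) − r = −(1/2.0179)·ln(251.311839/298.6996) − 0.0673 = 0.01830574

spread=0.0183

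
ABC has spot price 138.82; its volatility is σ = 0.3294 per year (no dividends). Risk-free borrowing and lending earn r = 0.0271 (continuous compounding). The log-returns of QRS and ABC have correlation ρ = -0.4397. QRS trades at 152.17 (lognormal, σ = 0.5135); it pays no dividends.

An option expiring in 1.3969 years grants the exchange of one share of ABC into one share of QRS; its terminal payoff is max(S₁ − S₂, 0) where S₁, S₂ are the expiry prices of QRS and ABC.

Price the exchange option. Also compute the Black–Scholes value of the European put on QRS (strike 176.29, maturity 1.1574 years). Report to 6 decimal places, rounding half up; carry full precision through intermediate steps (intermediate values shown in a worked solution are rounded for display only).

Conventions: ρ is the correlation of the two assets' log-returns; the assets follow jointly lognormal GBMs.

exchange price = 54.989692
price(QRS put K=176.29) = 45.234035

σ_eff = √(σ₁² + σ₂² − 2ρσ₁σ₂) = √(0.5135² + 0.3294² − 2·-0.4397·0.5135·0.3294) = 0.721758
d₁ = (ln(S₁/S₂) + (q₂ − q₁ + σ_eff²/2)T) / (σ_eff√T) = (ln(152.17/138.82) + (0.0 − 0.0 + 0.260467)·1.3969) / 0.853049 = 0.534162
d₂ = d₁ − σ_eff√T = 0.534162 − 0.853049 = -0.318887
N(d₁) = 0.703385,  N(d₂) = 0.374906
V = S₁·e^{−q₁T}·N(d₁) − S₂·e^{−q₂T}·N(d₂) = 107.034152 − 52.044460 = 54.989692
[vanilla: QRS put K=176.29]
σ√T = 0.5135·√1.1574 = 0.552436
d₁ = (ln(S/K) + (r+σ²/2)T) / (σ√T) = (ln(152.17/176.29) + (0.0271+0.5135²/2)·1.1574) / 0.552436 = (-0.147132 + 0.183958) / 0.552436 = 0.066662
d₂ = d₁ − σ√T = 0.066662 − 0.552436 = -0.485774
e^{−rT} = 0.969121
N(−d₁) = 0.473425,  N(−d₂) = 0.686436
price = K·e^{−rT}·N(−d₂) − S·N(−d₁) = 117.275188 − 72.041153 = 45.234035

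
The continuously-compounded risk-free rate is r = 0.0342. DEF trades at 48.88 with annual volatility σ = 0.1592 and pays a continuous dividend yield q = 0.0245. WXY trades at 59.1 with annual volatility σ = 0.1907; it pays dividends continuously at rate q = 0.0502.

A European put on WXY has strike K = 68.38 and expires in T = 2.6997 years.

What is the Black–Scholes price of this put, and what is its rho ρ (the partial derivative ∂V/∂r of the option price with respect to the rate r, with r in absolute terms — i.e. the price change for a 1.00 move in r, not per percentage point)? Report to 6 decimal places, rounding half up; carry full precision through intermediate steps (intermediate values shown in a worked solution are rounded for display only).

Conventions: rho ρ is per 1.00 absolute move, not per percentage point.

σ√T = 0.1907·√2.6997 = 0.313335
d₁ = (ln(S/K) + (r−q+σ²/2)T) / (σ√T) = (ln(59.1/68.38) + (0.0342−0.0502+0.1907²/2)·2.6997) / 0.313335 = (-0.145849 + 0.005894) / 0.313335 = -0.446664
d₂ = d₁ − σ√T = -0.446664 − 0.313335 = -0.759999
e^{−rT} = 0.911804
e^{−qT} = 0.873257
N(−d₁) = 0.672441,  N(−d₂) = 0.776372
Put price V = K·e^{−rT}·N(−d₂) − S·e^{−qT}·N(−d₁) = 48.406185 − 34.704362 = 13.701823
ρ = −K·T·e^{−rT}·N(−d₂) = -130.682178

price = 13.701823
ρ = -130.682178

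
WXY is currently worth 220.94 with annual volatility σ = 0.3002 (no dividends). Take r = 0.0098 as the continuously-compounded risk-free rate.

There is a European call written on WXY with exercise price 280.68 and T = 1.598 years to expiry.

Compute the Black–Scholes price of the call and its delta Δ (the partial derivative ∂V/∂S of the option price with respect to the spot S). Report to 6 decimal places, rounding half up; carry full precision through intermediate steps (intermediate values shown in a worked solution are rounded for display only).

σ√T = 0.3002·√1.598 = 0.379489
d₁ = (ln(S/K) + (r+σ²/2)T) / (σ√T) = (ln(220.94/280.68) + (0.0098+0.3002²/2)·1.598) / 0.379489 = (-0.239324 + 0.087666) / 0.379489 = -0.399637
d₂ = d₁ − σ√T = -0.399637 − 0.379489 = -0.779126
e^{−rT} = 0.984462
N(d₁) = 0.344712,  N(d₂) = 0.217953
Call price V = S·N(d₁) − K·e^{−rT}·N(d₂) = 76.160671 − 60.224436 = 15.936235
Δ = N(d₁) = 0.344712

price = 15.936235
Δ = 0.344712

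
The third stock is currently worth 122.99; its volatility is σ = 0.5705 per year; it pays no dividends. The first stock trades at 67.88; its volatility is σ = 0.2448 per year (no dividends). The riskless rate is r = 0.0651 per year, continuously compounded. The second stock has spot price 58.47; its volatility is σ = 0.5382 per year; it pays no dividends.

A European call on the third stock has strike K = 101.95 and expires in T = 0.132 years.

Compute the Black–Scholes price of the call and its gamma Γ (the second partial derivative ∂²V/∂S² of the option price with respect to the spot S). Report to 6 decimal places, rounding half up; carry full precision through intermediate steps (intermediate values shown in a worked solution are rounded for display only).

σ√T = 0.5705·√0.132 = 0.207273
d₁ = (ln(S/K) + (r+σ²/2)T) / (σ√T) = (ln(122.99/101.95) + (0.0651+0.5705²/2)·0.132) / 0.207273 = (0.187621 + 0.030074) / 0.207273 = 1.050281
d₂ = d₁ − σ√T = 1.050281 − 0.207273 = 0.843008
e^{−rT} = 0.991444
N(d₁) = 0.853205,  N(d₂) = 0.800388
Call price V = S·N(d₁) − K·e^{−rT}·N(d₂) = 104.935742 − 80.901357 = 24.034386
φ(d₁) = (1/√(2π))·e^{−d₁²/2} = 0.229814
Γ = φ(d₁) / (S·σ·√T) = 0.009015

price = 24.034386
Γ = 0.009015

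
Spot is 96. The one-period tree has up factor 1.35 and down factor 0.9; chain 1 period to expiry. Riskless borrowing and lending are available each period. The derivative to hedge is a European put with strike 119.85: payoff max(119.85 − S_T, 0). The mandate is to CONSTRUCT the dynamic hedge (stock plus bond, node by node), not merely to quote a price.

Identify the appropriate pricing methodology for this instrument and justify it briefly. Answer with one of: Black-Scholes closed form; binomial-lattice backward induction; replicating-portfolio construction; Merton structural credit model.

Key observation: since the answer must list Δ and B at each node of the 1.35/0.9 lattice on 96, the replicating-portfolio method — solving the two-state system at every node — is the one that applies.

framework: replicating-portfolio construction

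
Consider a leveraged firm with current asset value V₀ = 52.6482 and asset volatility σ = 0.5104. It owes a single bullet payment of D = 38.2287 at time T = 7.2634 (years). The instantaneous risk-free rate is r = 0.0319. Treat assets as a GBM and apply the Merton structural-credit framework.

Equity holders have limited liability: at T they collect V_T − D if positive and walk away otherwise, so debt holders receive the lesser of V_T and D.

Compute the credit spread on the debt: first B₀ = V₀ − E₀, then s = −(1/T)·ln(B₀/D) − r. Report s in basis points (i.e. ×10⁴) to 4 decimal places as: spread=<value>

spread=642.7648

Work the structural quantities from V₀ = 52.6482 against face 38.2287:
d₁ = [ln(V₀/D) + (r + σ²/2)T] / (σ√T)
   = [ln(52.6482/38.2287) + (0.0319 + 0.5·0.5104²)·7.2634] / (0.5104·√7.2634)
   = [0.320046 + 1.177790] / 1.375564 = 1.088889
d₂ = d₁ − σ√T = 1.088889 − 1.375564 = -0.286675
N(d₁) = 0.861898,  N(d₂) = 0.387181,  e^(−rT) = 0.793182
E₀ = V₀·N(d₁) − D·e^(−rT)·N(d₂)
   = 52.6482·0.861898 − 38.2287·0.793182·0.387181 = 33.637189
B₀ = V₀ − E₀ = 52.6482 − 33.637189 = 19.011011
spread = −(1/T)·ln(B₀/D) − r = −(1/7.2634)·ln(19.011011/38.2287) − 0.0319 = 0.06427648
in basis points: 0.06427648 × 10⁴ = 642.7648 bp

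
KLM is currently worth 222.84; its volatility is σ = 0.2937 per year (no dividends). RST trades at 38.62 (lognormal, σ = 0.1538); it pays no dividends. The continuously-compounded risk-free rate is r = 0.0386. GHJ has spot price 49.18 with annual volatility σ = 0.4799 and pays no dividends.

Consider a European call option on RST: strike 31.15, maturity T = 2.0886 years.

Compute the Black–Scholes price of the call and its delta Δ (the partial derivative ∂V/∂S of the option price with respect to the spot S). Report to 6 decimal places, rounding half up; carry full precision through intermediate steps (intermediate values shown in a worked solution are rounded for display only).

price = 10.197713
Δ = 0.925198

σ√T = 0.1538·√2.0886 = 0.222272
d₁ = (ln(S/K) + (r+σ²/2)T) / (σ√T) = (ln(38.62/31.15) + (0.0386+0.1538²/2)·2.0886) / 0.222272 = (0.214956 + 0.105322) / 0.222272 = 1.440932
d₂ = d₁ − σ√T = 1.440932 − 0.222272 = 1.218661
e^{−rT} = 0.922544
N(d₁) = 0.925198,  N(d₂) = 0.888513
Call price V = S·N(d₁) − K·e^{−rT}·N(d₂) = 35.731150 − 25.533437 = 10.197713
Δ = N(d₁) = 0.925198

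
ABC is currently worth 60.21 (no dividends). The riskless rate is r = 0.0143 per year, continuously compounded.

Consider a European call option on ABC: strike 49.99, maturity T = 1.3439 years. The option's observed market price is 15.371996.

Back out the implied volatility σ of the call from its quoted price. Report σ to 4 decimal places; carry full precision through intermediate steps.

At σ = 0.3465 the Black–Scholes value reproduces the quote:
σ√T = 0.3465·√1.3439 = 0.401686
d₁ = (ln(S/K) + (r+σ²/2)T) / (σ√T) = (ln(60.21/49.99) + (0.0143+0.3465²/2)·1.3439) / 0.401686 = (0.186015 + 0.099894) / 0.401686 = 0.711773
d₂ = d₁ − σ√T = 0.711773 − 0.401686 = 0.310086
e^{−rT} = 0.980966
N(d₁) = 0.761697,  N(d₂) = 0.621752
V = S·N(d₁) − K·e^{−rT}·N(d₂) = 45.861787 − 30.489791 = 15.371996 (matching the quote); vega is positive throughout, so no other σ reproduces this price

sigma = 0.3465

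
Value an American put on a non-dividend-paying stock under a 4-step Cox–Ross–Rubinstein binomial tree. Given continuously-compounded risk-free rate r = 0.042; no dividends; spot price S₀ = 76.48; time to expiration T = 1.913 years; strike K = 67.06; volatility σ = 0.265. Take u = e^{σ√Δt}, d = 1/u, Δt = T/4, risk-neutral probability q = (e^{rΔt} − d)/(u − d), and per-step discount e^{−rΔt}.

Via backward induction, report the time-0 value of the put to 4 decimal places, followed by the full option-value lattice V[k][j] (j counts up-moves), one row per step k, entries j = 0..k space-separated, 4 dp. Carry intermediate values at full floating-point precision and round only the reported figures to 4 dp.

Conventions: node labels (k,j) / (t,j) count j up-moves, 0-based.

params: Δt=0.47825 u=1.20113 d=0.83255 q=0.50936 e^(-rΔt)=0.98011
t_4 payoffs: 30.3158 14.0487 0.0000 0.0000 0.0000
k=3: node(3,0) S=44.1345 payoff=22.9255 vs cont=21.5919 → 22.9255 [stop]  node(3,1) S=63.6734 payoff=3.3866 vs cont=6.7558 → 6.7558 [wait]  node(3,2) S=91.8624 payoff=0.0000 vs cont=0.0000 → 0.0000 [wait]  node(3,3) S=132.5310 payoff=0.0000 vs cont=0.0000 → 0.0000 [wait]
k=2: node(2,0) S=53.0113 payoff=14.0487 vs cont=14.3972 → 14.3972 [wait]  node(2,1) S=76.4800 payoff=0.0000 vs cont=3.2487 → 3.2487 [wait]  node(2,2) S=110.3386 payoff=0.0000 vs cont=0.0000 → 0.0000 [wait]
k=1: node(1,0) S=63.6734 payoff=3.3866 vs cont=8.5452 → 8.5452 [wait]  node(1,1) S=91.8624 payoff=0.0000 vs cont=1.5623 → 1.5623 [wait]
k=0: node(0,0) S=76.4800 payoff=0.0000 vs cont=4.8892 → 4.8892 [wait]

price = 4.8892
tree:
4.8892
8.5452 1.5623
14.3972 3.2487 0.0000
22.9255 6.7558 0.0000 0.0000
30.3158 14.0487 0.0000 0.0000 0.0000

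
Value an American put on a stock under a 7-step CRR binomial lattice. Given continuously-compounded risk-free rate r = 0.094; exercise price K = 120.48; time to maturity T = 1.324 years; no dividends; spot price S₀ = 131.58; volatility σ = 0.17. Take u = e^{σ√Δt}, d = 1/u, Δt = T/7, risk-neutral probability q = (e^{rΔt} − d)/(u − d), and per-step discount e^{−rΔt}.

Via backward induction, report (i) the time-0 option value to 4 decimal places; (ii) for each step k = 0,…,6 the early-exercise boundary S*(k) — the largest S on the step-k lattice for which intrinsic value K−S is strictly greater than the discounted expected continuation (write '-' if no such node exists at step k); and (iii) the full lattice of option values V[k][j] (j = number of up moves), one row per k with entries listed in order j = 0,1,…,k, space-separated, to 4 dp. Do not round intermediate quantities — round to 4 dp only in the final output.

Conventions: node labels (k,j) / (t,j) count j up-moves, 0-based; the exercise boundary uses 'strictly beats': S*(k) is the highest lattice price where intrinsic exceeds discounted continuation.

price = 2.0287
boundary = - - - 105.4053 97.8934 105.4053 113.4937
tree:
2.0287
4.0852 0.7336
7.9888 1.6338 0.1621
15.0747 3.5562 0.4153 0.0000
22.5866 7.4976 1.0641 0.0000 0.0000
29.5632 15.0747 2.7266 0.0000 0.0000 0.0000
36.0425 22.5866 6.9863 0.0000 0.0000 0.0000 0.0000
42.0601 29.5632 15.0747 0.0000 0.0000 0.0000 0.0000 0.0000

Δt=0.18914, u=1.07674, d=0.92873, q=0.60273, disc=e^(-rΔt)=0.98238
k=7 terminal: V=max(K-S,0) → 42.0601 29.5632 15.0747 0.0000 0.0000 0.0000 0.0000 0.0000
k=6: j=0 S=84.4375 intr=36.0425 cont=33.9194 V=36.0425[EX]; j=1 S=97.8934 intr=22.5866 cont=20.4635 V=22.5866[EX]; j=2 S=113.4937 intr=6.9863 cont=5.8832 V=6.9863[EX]; j=3 S=131.5800 intr=0.0000 cont=0.0000 V=0.0000[hold]; j=4 S=152.5486 intr=0.0000 cont=0.0000 V=0.0000[hold]; j=5 S=176.8586 intr=0.0000 cont=0.0000 V=0.0000[hold]; j=6 S=205.0428 intr=0.0000 cont=0.0000 V=0.0000[hold]  S*(6)=113.4937
k=5: j=0 S=90.9168 intr=29.5632 cont=27.4400 V=29.5632[EX]; j=1 S=105.4053 intr=15.0747 cont=12.9515 V=15.0747[EX]; j=2 S=122.2027 intr=0.0000 cont=2.7266 V=2.7266[hold]; j=3 S=141.6769 intr=0.0000 cont=0.0000 V=0.0000[hold]; j=4 S=164.2545 intr=0.0000 cont=0.0000 V=0.0000[hold]; j=5 S=190.4300 intr=0.0000 cont=0.0000 V=0.0000[hold]  S*(5)=105.4053
k=4: j=0 S=97.8934 intr=22.5866 cont=20.4635 V=22.5866[EX]; j=1 S=113.4937 intr=6.9863 cont=7.4976 V=7.4976[hold]; j=2 S=131.5800 intr=0.0000 cont=1.0641 V=1.0641[hold]; j=3 S=152.5486 intr=0.0000 cont=0.0000 V=0.0000[hold]; j=4 S=176.8586 intr=0.0000 cont=0.0000 V=0.0000[hold]  S*(4)=97.8934
k=3: j=0 S=105.4053 intr=15.0747 cont=13.2543 V=15.0747[EX]; j=1 S=122.2027 intr=0.0000 cont=3.5562 V=3.5562[hold]; j=2 S=141.6769 intr=0.0000 cont=0.4153 V=0.4153[hold]; j=3 S=164.2545 intr=0.0000 cont=0.0000 V=0.0000[hold]  S*(3)=105.4053
k=2: j=0 S=113.4937 intr=6.9863 cont=7.9888 V=7.9888[hold]; j=1 S=131.5800 intr=0.0000 cont=1.6338 V=1.6338[hold]; j=2 S=152.5486 intr=0.0000 cont=0.1621 V=0.1621[hold]  S*(2)=-
k=1: j=0 S=122.2027 intr=0.0000 cont=4.0852 V=4.0852[hold]; j=1 S=141.6769 intr=0.0000 cont=0.7336 V=0.7336[hold]  S*(1)=-
k=0: j=0 S=131.5800 intr=0.0000 cont=2.0287 V=2.0287[hold]  S*(0)=-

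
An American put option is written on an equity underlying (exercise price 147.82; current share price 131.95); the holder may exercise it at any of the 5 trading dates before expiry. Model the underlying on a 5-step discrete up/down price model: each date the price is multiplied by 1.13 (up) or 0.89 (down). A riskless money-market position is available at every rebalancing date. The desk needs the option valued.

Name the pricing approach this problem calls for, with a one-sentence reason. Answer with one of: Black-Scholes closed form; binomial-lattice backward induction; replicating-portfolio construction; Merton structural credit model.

Key observation: the exercise right at every one of the 5 steps is what matters: each node needs max(147.82 − S, continuation), which only the stepwise tree valuation starting from spot 131.95 delivers.

framework: binomial-lattice backward induction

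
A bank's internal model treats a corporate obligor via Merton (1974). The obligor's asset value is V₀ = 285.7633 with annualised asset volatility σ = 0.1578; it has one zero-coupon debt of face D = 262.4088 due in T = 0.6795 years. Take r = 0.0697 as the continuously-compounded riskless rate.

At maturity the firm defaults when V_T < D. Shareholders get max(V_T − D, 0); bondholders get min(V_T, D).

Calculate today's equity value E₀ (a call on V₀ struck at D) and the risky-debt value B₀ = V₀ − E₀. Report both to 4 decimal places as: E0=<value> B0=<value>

Apply the equity-as-call identities (strike 262.4088, horizon 0.6795 years):
d₁ = [ln(V₀/D) + (r + σ²/2)T] / (σ√T)
   = [ln(285.7633/262.4088) + (0.0697 + 0.5·0.1578²)·0.6795] / (0.1578·√0.6795)
   = [0.085260 + 0.055821] / 0.130077 = 1.084597
d₂ = d₁ − σ√T = 1.084597 − 0.130077 = 0.954519
N(d₁) = 0.860950,  N(d₂) = 0.830090,  e^(−rT) = 0.953743
E₀ = V₀·N(d₁) − D·e^(−rT)·N(d₂)
   = 285.7633·0.860950 − 262.4088·0.953743·0.830090 = 38.280909
B₀ = V₀ − E₀ = 285.7633 − 38.280909 = 247.482391

E0=38.2809 B0=247.4824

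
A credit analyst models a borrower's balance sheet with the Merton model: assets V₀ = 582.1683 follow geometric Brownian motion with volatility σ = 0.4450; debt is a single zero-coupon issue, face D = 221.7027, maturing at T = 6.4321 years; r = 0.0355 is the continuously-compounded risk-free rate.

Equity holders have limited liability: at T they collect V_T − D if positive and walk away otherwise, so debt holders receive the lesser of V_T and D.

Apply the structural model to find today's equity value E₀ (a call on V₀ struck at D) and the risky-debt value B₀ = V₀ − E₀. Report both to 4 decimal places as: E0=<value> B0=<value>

E0=430.0681 B0=152.1002

With assets at 582.1683 and a single debt payment of 221.7027 at 6.4321 years:
d₁ = [ln(V₀/D) + (r + σ²/2)T] / (σ√T)
   = [ln(582.1683/221.7027) + (0.0355 + 0.5·0.4450²)·6.4321] / (0.4450·√6.4321)
   = [0.965422 + 0.865198] / 1.128591 = 1.622041
d₂ = d₁ − σ√T = 1.622041 − 1.128591 = 0.493450
N(d₁) = 0.947603,  N(d₂) = 0.689153,  e^(−rT) = 0.795854
E₀ = V₀·N(d₁) − D·e^(−rT)·N(d₂)
   = 582.1683·0.947603 − 221.7027·0.795854·0.689153 = 430.068085
B₀ = V₀ − E₀ = 582.1683 − 430.068085 = 152.100215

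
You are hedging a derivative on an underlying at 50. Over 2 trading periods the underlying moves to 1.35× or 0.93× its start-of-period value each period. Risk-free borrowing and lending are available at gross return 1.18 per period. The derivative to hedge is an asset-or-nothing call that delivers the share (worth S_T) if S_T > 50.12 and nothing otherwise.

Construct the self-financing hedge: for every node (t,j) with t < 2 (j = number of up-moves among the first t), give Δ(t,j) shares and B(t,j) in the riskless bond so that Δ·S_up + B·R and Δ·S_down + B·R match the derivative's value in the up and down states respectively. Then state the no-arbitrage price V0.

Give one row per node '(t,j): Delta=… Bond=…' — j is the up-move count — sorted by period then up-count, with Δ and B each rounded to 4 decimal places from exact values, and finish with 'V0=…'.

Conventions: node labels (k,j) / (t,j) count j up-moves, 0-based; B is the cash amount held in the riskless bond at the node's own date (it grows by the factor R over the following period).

Risk-neutral probability p* = (R−d)/(u−d) = (1.18−0.93)/(1.35−0.93) = 0.5952.
Terminal payoffs: V(2,0)=0.0000, V(2,1)=62.7750, V(2,2)=91.1250
Node (1,0) S=46.5000: V=(p*·62.7750+(1−p*)·0.0000)/1.18=31.6662; Δ=(62.7750−0.0000)/(62.7750−43.2450)=3.2143; B=V−Δ·S=-117.7981
Node (1,1) S=67.5000: V=(p*·91.1250+(1−p*)·62.7750)/1.18=67.5000; Δ=(91.1250−62.7750)/(91.1250−62.7750)=1.0000; B=V−Δ·S=0.0000
Node (0,0) S=50.0000: V=(p*·67.5000+(1−p*)·31.6662)/1.18=44.9117; Δ=(67.5000−31.6662)/(67.5000−46.5000)=1.7064; B=V−Δ·S=-40.4069
Verification: the root portfolio costs Δ(0,0)·S0 + B(0,0) = 44.9117, matching V0.

(0,0): Delta=1.7064 Bond=-40.4069
(1,0): Delta=3.2143 Bond=-117.7981
(1,1): Delta=1.0000 Bond=0.0000
V0=44.9117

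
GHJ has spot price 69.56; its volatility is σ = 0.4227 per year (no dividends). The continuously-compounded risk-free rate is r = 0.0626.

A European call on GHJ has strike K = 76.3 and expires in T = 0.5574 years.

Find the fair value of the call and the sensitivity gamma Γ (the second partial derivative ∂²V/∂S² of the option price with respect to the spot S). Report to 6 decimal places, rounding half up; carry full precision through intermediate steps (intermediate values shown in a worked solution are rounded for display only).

σ√T = 0.4227·√0.5574 = 0.315585
d₁ = (ln(S/K) + (r+σ²/2)T) / (σ√T) = (ln(69.56/76.3) + (0.0626+0.4227²/2)·0.5574) / 0.315585 = (-0.092483 + 0.084690) / 0.315585 = -0.024695
d₂ = d₁ − σ√T = -0.024695 − 0.315585 = -0.340279
e^{−rT} = 0.965709
N(d₁) = 0.490149,  N(d₂) = 0.366823
Call price V = S·N(d₁) − K·e^{−rT}·N(d₂) = 34.094787 − 27.028839 = 7.065948
φ(d₁) = (1/√(2π))·e^{−d₁²/2} = 0.398821
Γ = φ(d₁) / (S·σ·√T) = 0.018168

price = 7.065948
Γ = 0.018168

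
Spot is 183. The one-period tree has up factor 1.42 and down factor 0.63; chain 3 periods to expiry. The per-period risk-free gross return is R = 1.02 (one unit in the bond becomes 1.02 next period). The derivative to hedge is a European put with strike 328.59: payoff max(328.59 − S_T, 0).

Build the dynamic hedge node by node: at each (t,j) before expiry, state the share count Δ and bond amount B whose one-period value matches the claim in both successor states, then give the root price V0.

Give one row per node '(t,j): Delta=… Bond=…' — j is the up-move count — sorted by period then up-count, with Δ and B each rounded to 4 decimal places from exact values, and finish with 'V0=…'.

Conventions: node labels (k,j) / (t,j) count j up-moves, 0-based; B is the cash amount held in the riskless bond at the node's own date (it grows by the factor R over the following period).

Under the risk-neutral measure, an up-move has probability p* = (R−d)/(u−d) = 0.4937 and values discount at R = 1.02.
Payoffs at expiry: V(3,0)=282.8314, V(3,1)=225.4516, V(3,2)=96.1192, V(3,3)=0.0000
Node (2,0) S=72.6327: V=(p*·225.4516+(1−p*)·282.8314)/1.02=249.5144; Δ=(225.4516−282.8314)/(103.1384−45.7586)=-1.0000; B=V−Δ·S=322.1471
Node (2,1) S=163.7118: V=(p*·96.1192+(1−p*)·225.4516)/1.02=158.4353; Δ=(96.1192−225.4516)/(232.4708−103.1384)=-1.0000; B=V−Δ·S=322.1471
Node (2,2) S=369.0012: V=(p*·0.0000+(1−p*)·96.1192)/1.02=47.7137; Δ=(0.0000−96.1192)/(523.9817−232.4708)=-0.3297; B=V−Δ·S=169.3836
Node (1,0) S=115.2900: V=(p*·158.4353+(1−p*)·249.5144)/1.02=200.5404; Δ=(158.4353−249.5144)/(163.7118−72.6327)=-1.0000; B=V−Δ·S=315.8304
Node (1,1) S=259.8600: V=(p*·47.7137+(1−p*)·158.4353)/1.02=101.7404; Δ=(47.7137−158.4353)/(369.0012−163.7118)=-0.5393; B=V−Δ·S=241.8943
Node (0,0) S=183.0000: V=(p*·101.7404+(1−p*)·200.5404)/1.02=148.7900; Δ=(101.7404−200.5404)/(259.8600−115.2900)=-0.6834; B=V−Δ·S=273.8533
As a check, the time-0 holding Δ(0,0)·S0 + B(0,0) comes to 148.7900 — exactly V0.

(0,0): Delta=-0.6834 Bond=273.8533
(1,0): Delta=-1.0000 Bond=315.8304
(1,1): Delta=-0.5393 Bond=241.8943
(2,0): Delta=-1.0000 Bond=322.1471
(2,1): Delta=-1.0000 Bond=322.1471
(2,2): Delta=-0.3297 Bond=169.3836
V0=148.7900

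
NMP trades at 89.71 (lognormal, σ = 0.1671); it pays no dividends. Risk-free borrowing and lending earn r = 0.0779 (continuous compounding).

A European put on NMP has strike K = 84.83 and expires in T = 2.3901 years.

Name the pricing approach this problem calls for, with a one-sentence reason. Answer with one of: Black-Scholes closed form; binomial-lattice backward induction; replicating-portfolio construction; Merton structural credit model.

Key observation: a European claim on NMP (strike 84.83) — a lognormal (GBM) underlying with constant rate and volatility — has an exact closed-form value; no lattice or capital structure is involved.

framework: Black-Scholes closed form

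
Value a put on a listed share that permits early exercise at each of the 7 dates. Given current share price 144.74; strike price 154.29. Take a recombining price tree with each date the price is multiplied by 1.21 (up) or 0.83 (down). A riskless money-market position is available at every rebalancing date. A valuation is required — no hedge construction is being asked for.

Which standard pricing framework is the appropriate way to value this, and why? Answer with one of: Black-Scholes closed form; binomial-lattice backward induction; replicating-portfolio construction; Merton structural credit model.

framework: binomial-lattice backward induction

Key observation: the defining feature is the embedded early-exercise option across 7 discrete dates on the spot-144.74 tree; pricing the strike-154.29 put means working backward with an exercise test at every node.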